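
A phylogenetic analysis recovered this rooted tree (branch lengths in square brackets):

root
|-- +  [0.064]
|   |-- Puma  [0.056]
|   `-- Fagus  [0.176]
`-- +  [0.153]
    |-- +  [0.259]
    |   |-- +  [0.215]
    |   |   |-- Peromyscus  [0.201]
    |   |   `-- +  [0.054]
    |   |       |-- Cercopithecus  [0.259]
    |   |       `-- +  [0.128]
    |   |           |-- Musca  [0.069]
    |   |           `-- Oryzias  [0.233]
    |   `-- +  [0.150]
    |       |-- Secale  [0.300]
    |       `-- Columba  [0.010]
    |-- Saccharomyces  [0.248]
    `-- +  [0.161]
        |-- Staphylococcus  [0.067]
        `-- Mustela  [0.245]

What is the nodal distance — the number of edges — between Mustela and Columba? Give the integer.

5

The MRCA of Mustela and Columba is the node subtending (((Peromyscus,(Cercopithecus,(Musca,Oryzias))),(Secale,Columba)),Saccharomyces,(Staphylococcus,Mustela)).
From Mustela up to that node: 2 branches. From Columba up to the same node: 3 branches. Total: 2 + 3 = 5.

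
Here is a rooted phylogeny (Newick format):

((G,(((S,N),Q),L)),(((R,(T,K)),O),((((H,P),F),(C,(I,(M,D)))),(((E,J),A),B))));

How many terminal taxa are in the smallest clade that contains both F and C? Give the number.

7

The MRCA of F and C is the node subtending (((H,P),F),(C,(I,(M,D)))).
That clade contains 7 terminal taxa: C, D, F, H, I, M, P.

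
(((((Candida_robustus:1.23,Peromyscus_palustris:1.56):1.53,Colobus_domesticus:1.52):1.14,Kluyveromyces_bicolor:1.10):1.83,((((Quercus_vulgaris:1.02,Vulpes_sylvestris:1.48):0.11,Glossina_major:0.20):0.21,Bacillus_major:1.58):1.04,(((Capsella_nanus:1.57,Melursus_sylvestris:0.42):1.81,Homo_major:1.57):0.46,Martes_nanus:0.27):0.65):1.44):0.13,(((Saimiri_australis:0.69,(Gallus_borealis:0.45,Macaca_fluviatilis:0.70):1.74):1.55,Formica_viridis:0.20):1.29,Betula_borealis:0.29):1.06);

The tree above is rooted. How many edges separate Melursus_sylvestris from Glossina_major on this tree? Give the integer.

The MRCA of Melursus_sylvestris and Glossina_major is the node subtending ((((Quercus_vulgaris,Vulpes_sylvestris),Glossina_major),Bacillus_major),(((Capsella_nanus,Melursus_sylvestris),Homo_major),Martes_nanus)).
From Melursus_sylvestris up to that node: 4 branches. From Glossina_major up to the same node: 3 branches. Total: 4 + 3 = 7.

7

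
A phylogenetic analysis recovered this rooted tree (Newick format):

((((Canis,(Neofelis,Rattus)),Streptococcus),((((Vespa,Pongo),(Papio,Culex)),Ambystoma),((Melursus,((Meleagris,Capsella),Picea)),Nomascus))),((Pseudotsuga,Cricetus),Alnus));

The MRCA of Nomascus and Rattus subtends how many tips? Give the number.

14

The MRCA of Nomascus and Rattus is the node subtending (((Canis,(Neofelis,Rattus)),Streptococcus),((((Vespa,Pongo),(Papio,Culex)),Ambystoma),((Melursus,((Meleagris,Capsella),Picea)),Nomascus))).
That clade contains 14 terminal taxa: Ambystoma, Canis, Capsella, Culex, Meleagris, Melursus, Neofelis, Nomascus, Papio, Picea, Pongo, Rattus, Streptococcus, Vespa.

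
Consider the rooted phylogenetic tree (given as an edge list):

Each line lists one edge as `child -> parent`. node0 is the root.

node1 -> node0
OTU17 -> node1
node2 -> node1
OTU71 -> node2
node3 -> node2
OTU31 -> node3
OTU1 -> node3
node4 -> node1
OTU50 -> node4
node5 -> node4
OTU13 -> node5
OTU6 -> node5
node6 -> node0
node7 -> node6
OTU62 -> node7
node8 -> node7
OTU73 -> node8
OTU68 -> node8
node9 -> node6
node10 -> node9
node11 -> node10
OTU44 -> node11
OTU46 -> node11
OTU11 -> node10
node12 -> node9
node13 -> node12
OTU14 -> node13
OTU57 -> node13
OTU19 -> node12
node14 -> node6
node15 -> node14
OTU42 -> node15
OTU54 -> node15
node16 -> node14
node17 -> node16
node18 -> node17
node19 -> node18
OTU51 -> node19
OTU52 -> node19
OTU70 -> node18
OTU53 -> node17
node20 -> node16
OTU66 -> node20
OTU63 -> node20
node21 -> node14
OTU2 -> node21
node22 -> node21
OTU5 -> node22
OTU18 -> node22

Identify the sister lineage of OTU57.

OTU14

OTU57 attaches to the tree at the node subtending (OTU14,OTU57).
The other lineage descending from that same node — the sister group — is the single tip OTU14.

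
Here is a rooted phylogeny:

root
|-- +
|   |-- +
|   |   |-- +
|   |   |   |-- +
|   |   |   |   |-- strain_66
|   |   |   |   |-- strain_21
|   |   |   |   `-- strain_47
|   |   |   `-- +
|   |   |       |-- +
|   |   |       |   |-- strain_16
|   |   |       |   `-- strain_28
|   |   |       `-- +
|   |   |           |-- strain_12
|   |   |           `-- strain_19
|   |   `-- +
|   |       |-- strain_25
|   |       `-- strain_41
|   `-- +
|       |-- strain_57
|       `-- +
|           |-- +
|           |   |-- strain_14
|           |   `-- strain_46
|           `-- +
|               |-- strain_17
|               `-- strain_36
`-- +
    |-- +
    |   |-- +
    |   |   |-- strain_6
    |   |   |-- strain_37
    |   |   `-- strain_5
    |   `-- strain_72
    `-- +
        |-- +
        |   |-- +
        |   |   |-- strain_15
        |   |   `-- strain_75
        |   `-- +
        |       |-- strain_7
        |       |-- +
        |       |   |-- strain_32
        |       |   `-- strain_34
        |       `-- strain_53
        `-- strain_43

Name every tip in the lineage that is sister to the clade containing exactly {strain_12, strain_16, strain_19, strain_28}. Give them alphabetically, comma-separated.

strain_21, strain_47, strain_66

The clade containing exactly {strain_12, strain_16, strain_19, strain_28} attaches to the tree at the node subtending ((strain_66,strain_21,strain_47),((strain_16,strain_28),(strain_12,strain_19))).
The other lineage descending from that same node — the sister group — is (strain_66,strain_21,strain_47); its 3 tips in alphabetical order are the answer.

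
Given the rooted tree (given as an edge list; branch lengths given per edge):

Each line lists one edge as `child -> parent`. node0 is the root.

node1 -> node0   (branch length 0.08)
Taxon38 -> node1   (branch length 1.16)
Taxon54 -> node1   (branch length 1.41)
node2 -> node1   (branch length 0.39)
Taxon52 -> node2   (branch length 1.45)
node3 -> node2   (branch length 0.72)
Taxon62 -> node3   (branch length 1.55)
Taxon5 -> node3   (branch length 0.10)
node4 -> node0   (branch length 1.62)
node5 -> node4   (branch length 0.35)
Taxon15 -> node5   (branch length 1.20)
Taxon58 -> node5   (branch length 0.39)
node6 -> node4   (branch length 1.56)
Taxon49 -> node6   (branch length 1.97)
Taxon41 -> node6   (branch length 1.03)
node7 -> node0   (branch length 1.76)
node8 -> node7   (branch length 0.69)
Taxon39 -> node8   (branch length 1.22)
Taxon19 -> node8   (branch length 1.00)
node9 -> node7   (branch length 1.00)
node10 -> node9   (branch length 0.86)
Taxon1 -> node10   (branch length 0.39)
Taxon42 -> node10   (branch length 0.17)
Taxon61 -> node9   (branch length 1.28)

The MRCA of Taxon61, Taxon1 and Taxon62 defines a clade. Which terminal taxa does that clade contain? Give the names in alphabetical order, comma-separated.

Taxon1, Taxon15, Taxon19, Taxon38, Taxon39, Taxon41, Taxon42, Taxon49, Taxon5, Taxon52, Taxon54, Taxon58, Taxon61, Taxon62

Tracing Taxon61: it sits inside ((Taxon1,Taxon42),Taxon61).
Tracing Taxon1: it sits inside (Taxon1,Taxon42).
Tracing Taxon62: it sits inside (Taxon62,Taxon5).
The smallest clade enclosing all 3 is the whole tree (their MRCA is the root), so the answer is all 14 tips in alphabetical order.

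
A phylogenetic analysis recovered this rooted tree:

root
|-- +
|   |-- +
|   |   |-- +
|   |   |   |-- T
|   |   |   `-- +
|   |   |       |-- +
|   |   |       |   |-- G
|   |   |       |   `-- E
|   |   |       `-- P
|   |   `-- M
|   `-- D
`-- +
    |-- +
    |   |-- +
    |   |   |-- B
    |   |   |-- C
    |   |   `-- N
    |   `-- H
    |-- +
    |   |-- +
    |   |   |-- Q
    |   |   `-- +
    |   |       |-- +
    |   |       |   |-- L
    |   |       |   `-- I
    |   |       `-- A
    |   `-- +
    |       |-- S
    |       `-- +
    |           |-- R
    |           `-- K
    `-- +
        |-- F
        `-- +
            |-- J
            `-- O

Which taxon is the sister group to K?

K attaches to the tree at the node subtending (R,K).
The other lineage descending from that same node — the sister group — is the single tip R.

R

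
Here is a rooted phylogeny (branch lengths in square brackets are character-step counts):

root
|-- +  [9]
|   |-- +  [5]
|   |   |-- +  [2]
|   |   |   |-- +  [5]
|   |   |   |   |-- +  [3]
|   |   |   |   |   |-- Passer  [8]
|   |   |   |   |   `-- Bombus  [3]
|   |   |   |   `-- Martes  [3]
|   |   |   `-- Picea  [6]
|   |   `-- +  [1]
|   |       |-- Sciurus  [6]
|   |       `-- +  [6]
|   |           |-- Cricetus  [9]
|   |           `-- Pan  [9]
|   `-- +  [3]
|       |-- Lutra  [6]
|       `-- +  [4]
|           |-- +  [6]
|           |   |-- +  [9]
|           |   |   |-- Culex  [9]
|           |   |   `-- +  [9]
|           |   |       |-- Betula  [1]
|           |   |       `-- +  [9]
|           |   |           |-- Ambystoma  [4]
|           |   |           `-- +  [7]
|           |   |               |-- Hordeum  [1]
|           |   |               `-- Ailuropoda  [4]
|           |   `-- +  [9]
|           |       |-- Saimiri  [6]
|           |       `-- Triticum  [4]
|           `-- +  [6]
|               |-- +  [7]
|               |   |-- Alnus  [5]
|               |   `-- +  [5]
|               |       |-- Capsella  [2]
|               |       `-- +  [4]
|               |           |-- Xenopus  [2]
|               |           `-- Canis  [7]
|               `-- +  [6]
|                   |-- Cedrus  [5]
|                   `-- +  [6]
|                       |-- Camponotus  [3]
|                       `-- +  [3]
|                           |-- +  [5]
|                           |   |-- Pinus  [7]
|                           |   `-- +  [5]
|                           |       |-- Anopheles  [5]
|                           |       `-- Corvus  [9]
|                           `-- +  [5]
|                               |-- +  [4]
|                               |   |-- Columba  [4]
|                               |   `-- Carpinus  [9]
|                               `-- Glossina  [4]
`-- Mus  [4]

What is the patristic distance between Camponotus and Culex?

45

The path runs Camponotus → … → MRCA → … → Culex; the MRCA is the node subtending (((Culex,(Betula,(Ambystoma,(Hordeum,Ailuropoda)))),(Saimiri,Triticum)),((Alnus,(Capsella,(Xenopus,Canis))),(Cedrus,(Camponotus,((Pinus,(Anopheles,Corvus)),((Columba,Carpinus),Glossina)))))).
Branch lengths along that path: 3 + 6 + 6 + 6 + 6 + 9 + 9 = 45.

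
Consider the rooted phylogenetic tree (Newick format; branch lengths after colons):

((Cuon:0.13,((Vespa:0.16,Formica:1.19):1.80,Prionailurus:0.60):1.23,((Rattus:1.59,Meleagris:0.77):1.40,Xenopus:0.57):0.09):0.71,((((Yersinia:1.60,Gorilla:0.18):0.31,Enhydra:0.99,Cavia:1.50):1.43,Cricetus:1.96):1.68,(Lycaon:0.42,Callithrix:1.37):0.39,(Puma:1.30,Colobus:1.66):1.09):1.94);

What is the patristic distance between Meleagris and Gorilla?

8.51

The path runs Meleagris → … → MRCA → … → Gorilla; the MRCA is the root of the tree.
Branch lengths along that path: 0.77 + 1.40 + 0.09 + 0.71 + 1.94 + 1.68 + 1.43 + 0.31 + 0.18 = 8.51.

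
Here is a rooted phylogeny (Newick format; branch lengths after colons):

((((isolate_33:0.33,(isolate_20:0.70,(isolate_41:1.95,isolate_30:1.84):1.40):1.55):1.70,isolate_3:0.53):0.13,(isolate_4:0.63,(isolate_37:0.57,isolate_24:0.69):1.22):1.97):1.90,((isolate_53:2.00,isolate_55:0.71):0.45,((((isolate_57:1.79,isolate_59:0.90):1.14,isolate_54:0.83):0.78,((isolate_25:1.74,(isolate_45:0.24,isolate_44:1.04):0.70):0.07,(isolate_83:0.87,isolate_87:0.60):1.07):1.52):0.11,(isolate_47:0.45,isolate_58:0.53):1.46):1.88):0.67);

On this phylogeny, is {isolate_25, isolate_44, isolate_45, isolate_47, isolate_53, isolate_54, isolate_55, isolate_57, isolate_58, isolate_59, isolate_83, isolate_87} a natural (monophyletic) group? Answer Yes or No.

The most recent common ancestor of these taxa subtends ((isolate_53,isolate_55),((((isolate_57,isolate_59),isolate_54),((isolate_25,(isolate_45,isolate_44)),(isolate_83,isolate_87))),(isolate_47,isolate_58))).
That clade has exactly 12 tips — every listed taxon and nothing else — so the group is monophyletic.

Yes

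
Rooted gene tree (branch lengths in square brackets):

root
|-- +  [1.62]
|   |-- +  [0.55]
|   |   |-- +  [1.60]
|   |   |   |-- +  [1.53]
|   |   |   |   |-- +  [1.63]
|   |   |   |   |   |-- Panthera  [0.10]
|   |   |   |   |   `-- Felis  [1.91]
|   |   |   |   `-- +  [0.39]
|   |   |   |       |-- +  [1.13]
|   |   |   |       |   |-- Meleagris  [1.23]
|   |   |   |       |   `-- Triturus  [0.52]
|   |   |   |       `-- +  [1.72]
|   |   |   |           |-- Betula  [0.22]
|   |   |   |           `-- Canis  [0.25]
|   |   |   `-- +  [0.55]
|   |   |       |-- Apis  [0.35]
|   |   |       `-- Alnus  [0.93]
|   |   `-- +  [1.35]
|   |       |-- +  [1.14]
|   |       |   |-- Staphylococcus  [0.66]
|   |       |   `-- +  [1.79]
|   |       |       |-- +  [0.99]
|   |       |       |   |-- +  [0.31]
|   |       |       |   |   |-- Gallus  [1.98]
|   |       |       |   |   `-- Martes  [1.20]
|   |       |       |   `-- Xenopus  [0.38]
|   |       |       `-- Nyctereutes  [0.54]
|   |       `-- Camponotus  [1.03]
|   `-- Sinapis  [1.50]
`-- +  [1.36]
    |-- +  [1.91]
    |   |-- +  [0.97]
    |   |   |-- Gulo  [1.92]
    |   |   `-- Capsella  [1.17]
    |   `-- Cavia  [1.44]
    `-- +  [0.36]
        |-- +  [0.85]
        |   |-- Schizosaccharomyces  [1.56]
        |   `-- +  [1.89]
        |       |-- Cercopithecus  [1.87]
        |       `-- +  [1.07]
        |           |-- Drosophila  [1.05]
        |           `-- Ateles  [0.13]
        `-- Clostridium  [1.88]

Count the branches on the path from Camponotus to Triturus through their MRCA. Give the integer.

The MRCA of Camponotus and Triturus is the node subtending ((((Panthera,Felis),((Meleagris,Triturus),(Betula,Canis))),(Apis,Alnus)),((Staphylococcus,(((Gallus,Martes),Xenopus),Nyctereutes)),Camponotus)).
From Camponotus up to that node: 2 branches. From Triturus up to the same node: 5 branches. Total: 2 + 5 = 7.

7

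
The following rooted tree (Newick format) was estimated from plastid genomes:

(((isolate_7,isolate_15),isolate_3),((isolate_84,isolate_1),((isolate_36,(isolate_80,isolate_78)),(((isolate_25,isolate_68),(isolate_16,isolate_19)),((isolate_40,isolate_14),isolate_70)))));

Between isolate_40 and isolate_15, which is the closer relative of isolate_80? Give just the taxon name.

The MRCA of isolate_80 and isolate_40 subtends ((isolate_36,(isolate_80,isolate_78)),(((isolate_25,isolate_68),(isolate_16,isolate_19)),((isolate_40,isolate_14),isolate_70))) (10 taxa).
The MRCA of isolate_80 and isolate_15 is the root, subtending the entire tree (15 taxa).
The first is nested inside the second, so isolate_80 shares a more recent common ancestor with isolate_40.

isolate_40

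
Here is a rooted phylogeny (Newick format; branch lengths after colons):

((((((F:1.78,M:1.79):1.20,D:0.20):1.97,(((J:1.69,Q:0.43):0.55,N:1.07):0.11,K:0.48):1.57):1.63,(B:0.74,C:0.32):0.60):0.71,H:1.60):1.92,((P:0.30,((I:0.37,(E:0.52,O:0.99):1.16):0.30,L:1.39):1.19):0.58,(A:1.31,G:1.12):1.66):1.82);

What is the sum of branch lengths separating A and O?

The path runs A → … → MRCA → … → O; the MRCA is the node subtending ((P,((I,(E,O)),L)),(A,G)).
Branch lengths along that path: 1.31 + 1.66 + 0.58 + 1.19 + 0.30 + 1.16 + 0.99 = 7.19.

7.19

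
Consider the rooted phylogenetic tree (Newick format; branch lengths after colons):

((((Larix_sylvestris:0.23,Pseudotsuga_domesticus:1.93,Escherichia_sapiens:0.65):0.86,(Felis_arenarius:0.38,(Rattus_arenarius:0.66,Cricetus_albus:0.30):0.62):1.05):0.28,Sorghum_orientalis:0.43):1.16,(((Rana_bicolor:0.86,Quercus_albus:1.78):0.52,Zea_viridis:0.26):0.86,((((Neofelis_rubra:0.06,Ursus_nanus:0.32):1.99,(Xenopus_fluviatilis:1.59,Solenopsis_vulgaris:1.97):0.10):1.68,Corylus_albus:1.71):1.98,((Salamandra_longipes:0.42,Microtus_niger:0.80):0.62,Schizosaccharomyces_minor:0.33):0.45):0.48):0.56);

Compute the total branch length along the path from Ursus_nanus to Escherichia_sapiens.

9.96

The path runs Ursus_nanus → … → MRCA → … → Escherichia_sapiens; the MRCA is the root of the tree.
Branch lengths along that path: 0.32 + 1.99 + 1.68 + 1.98 + 0.48 + 0.56 + 1.16 + 0.28 + 0.86 + 0.65 = 9.96.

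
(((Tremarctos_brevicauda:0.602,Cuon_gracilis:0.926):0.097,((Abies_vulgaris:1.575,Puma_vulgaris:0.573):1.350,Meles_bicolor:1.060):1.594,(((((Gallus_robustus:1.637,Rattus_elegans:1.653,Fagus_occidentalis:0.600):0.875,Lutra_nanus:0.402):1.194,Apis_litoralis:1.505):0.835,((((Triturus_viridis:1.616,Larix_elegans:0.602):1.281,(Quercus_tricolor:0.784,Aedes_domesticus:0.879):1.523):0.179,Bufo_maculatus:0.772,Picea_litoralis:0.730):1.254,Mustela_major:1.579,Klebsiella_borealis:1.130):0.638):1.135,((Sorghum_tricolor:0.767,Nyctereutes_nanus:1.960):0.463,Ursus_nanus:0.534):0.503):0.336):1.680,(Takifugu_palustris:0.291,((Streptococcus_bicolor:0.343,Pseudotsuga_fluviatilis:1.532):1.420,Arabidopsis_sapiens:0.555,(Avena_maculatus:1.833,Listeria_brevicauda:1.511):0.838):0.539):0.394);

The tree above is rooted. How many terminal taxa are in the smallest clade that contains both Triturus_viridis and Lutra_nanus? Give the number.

The MRCA of Triturus_viridis and Lutra_nanus is the node subtending ((((Gallus_robustus,Rattus_elegans,Fagus_occidentalis),Lutra_nanus),Apis_litoralis),((((Triturus_viridis,Larix_elegans),(Quercus_tricolor,Aedes_domesticus)),Bufo_maculatus,Picea_litoralis),Mustela_major,Klebsiella_borealis)).
That clade contains 13 terminal taxa: Aedes_domesticus, Apis_litoralis, Bufo_maculatus, Fagus_occidentalis, Gallus_robustus, Klebsiella_borealis, Larix_elegans, Lutra_nanus, Mustela_major, Picea_litoralis, Quercus_tricolor, Rattus_elegans, Triturus_viridis.

13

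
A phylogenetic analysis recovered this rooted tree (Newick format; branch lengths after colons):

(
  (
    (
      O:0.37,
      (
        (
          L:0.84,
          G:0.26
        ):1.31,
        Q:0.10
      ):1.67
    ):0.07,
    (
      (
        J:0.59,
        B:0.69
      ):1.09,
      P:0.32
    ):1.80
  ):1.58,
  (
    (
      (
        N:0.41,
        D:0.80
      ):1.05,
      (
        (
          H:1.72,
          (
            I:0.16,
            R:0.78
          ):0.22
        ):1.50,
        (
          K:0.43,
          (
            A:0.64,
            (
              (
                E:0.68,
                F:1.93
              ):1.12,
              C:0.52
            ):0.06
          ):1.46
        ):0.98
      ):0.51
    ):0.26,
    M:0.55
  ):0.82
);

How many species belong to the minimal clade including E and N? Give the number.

10

The MRCA of E and N is the node subtending ((N,D),((H,(I,R)),(K,(A,((E,F),C))))).
That clade contains 10 terminal taxa: A, C, D, E, F, H, I, K, N, R.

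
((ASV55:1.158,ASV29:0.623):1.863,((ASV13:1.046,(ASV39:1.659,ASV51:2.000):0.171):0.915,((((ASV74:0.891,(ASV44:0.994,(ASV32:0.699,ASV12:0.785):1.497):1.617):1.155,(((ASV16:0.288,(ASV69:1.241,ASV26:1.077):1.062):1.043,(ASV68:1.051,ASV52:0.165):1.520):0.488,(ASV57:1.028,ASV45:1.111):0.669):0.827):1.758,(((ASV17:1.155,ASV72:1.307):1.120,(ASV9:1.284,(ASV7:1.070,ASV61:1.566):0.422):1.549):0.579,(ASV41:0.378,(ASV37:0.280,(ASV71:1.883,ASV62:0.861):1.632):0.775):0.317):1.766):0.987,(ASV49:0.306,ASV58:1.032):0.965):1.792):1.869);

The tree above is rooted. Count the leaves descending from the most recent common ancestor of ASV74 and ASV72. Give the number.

20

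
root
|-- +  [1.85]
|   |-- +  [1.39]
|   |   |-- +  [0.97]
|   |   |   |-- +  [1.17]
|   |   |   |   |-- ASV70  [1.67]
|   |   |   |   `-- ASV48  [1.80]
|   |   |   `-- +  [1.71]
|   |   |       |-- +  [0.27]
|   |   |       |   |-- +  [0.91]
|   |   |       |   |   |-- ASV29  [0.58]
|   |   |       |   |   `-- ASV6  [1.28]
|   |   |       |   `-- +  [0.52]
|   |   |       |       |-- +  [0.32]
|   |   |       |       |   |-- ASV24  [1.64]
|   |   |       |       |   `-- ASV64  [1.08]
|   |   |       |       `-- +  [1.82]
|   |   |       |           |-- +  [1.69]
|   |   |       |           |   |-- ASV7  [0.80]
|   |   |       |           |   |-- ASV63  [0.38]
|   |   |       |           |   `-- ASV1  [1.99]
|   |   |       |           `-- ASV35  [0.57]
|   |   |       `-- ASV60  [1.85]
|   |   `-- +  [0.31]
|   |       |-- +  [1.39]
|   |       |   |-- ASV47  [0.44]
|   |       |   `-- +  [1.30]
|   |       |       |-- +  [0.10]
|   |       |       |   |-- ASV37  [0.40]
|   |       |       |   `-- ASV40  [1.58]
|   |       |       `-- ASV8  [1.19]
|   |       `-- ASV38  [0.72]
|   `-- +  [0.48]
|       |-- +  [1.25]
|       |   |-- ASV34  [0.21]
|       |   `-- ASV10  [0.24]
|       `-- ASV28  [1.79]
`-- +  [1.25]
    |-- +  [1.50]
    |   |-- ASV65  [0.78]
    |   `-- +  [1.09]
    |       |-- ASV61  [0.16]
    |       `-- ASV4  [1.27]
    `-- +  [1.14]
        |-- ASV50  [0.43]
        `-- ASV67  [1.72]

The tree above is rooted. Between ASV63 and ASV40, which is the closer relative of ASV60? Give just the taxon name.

ASV63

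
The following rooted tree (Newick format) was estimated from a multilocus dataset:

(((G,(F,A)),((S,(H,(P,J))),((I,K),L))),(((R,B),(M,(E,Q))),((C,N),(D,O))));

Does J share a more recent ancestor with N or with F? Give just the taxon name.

The MRCA of J and F subtends ((G,(F,A)),((S,(H,(P,J))),((I,K),L))) (10 taxa).
The MRCA of J and N is the root, subtending the entire tree (19 taxa).
The first is nested inside the second, so J shares a more recent common ancestor with F.

F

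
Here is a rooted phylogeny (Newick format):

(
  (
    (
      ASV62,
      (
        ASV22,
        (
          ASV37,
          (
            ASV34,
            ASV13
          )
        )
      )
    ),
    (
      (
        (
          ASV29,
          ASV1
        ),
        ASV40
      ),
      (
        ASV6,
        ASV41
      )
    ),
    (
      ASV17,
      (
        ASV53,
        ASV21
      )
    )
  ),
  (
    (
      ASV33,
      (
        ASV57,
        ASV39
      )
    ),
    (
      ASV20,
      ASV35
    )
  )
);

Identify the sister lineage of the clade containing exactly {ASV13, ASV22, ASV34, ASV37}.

The clade containing exactly {ASV13, ASV22, ASV34, ASV37} attaches to the tree at the node subtending (ASV62,(ASV22,(ASV37,(ASV34,ASV13)))).
The other lineage descending from that same node — the sister group — is the single tip ASV62.

ASV62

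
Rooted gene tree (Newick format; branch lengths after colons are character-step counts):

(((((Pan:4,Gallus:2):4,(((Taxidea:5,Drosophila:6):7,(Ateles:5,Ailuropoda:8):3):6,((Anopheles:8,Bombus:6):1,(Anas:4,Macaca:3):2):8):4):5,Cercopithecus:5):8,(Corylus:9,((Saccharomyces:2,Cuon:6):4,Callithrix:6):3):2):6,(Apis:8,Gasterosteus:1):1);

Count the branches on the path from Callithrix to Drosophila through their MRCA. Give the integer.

The MRCA of Callithrix and Drosophila is the node subtending ((((Pan,Gallus),(((Taxidea,Drosophila),(Ateles,Ailuropoda)),((Anopheles,Bombus),(Anas,Macaca)))),Cercopithecus),(Corylus,((Saccharomyces,Cuon),Callithrix))).
From Callithrix up to that node: 3 branches. From Drosophila up to the same node: 6 branches. Total: 3 + 6 = 9.

9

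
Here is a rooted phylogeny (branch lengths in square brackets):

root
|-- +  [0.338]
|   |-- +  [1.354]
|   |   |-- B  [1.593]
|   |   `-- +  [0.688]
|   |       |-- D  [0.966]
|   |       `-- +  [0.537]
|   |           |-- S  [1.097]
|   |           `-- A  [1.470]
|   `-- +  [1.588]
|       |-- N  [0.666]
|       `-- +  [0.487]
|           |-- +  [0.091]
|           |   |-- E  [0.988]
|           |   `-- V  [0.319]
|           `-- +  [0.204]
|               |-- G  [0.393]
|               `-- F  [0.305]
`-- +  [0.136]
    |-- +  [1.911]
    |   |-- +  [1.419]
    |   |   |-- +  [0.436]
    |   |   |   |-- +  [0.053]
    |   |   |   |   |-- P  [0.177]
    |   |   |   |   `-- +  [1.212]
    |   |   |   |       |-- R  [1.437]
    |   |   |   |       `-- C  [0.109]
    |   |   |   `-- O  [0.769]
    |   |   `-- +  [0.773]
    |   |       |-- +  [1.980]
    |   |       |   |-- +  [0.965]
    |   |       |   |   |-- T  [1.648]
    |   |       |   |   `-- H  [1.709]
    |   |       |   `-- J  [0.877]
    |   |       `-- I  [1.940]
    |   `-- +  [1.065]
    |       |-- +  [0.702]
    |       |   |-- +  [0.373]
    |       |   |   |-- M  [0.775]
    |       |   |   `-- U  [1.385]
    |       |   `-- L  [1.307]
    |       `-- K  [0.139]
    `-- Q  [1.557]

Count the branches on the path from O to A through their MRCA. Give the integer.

10

The MRCA of O and A is the root of the tree.
From O up to that node: 5 branches. From A up to the same node: 5 branches. Total: 5 + 5 = 10.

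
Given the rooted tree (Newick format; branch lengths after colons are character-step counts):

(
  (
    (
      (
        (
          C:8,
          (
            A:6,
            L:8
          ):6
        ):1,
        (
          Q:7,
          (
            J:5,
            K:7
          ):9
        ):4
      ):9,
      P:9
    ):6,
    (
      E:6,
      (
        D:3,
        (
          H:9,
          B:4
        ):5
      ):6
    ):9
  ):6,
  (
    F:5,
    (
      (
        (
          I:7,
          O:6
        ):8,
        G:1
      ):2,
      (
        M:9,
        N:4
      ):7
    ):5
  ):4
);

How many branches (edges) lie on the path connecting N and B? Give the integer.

The MRCA of N and B is the root of the tree.
From N up to that node: 4 branches. From B up to the same node: 5 branches. Total: 4 + 5 = 9.

9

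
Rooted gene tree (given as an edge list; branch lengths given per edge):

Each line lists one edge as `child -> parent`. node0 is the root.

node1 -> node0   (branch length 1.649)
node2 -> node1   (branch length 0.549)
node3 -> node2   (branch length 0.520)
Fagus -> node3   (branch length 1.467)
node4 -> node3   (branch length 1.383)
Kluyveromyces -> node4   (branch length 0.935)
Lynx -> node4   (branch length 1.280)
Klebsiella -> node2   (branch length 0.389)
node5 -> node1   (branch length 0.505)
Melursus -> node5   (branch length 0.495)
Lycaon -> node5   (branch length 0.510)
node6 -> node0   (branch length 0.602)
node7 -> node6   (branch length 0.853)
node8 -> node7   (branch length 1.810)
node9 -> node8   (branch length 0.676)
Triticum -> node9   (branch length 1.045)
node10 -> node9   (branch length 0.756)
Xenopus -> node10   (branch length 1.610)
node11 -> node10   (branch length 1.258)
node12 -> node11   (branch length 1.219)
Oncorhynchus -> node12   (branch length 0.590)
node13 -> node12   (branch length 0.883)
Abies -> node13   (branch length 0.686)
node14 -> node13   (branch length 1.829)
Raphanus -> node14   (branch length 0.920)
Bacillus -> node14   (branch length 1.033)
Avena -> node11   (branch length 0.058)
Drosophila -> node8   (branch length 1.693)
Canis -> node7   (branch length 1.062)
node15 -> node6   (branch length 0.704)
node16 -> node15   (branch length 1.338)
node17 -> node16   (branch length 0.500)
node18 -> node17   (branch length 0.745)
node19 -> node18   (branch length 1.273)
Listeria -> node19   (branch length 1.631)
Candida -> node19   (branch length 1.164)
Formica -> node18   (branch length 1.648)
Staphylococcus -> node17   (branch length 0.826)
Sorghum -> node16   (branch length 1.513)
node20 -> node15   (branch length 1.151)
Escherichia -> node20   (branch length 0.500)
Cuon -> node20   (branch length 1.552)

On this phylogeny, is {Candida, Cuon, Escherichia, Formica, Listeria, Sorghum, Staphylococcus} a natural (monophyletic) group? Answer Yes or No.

The most recent common ancestor of these taxa subtends (((((Listeria,Candida),Formica),Staphylococcus),Sorghum),(Escherichia,Cuon)).
That clade has exactly 7 tips — every listed taxon and nothing else — so the group is monophyletic.

Yes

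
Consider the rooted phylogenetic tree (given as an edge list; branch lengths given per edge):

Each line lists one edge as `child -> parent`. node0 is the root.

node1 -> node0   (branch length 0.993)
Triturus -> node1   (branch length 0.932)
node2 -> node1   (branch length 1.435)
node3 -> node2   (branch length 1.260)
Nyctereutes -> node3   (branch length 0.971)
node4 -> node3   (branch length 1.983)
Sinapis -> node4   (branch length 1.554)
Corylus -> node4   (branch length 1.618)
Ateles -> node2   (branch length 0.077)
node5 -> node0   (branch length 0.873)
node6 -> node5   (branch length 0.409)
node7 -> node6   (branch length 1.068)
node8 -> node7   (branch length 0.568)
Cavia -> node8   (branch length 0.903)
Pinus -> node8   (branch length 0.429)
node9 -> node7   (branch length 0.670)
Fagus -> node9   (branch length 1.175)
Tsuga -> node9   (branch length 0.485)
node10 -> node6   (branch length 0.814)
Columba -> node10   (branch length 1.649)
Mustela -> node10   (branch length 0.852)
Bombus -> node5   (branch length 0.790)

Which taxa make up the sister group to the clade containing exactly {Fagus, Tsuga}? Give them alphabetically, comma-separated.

The clade containing exactly {Fagus, Tsuga} attaches to the tree at the node subtending ((Cavia,Pinus),(Fagus,Tsuga)).
The other lineage descending from that same node — the sister group — is (Cavia,Pinus); its 2 tips in alphabetical order are the answer.

Cavia, Pinus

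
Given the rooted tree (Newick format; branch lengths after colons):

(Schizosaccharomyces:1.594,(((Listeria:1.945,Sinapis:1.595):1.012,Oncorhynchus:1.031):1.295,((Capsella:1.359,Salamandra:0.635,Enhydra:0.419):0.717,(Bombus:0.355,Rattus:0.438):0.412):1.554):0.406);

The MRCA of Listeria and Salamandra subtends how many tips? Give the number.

The MRCA of Listeria and Salamandra is the node subtending (((Listeria,Sinapis),Oncorhynchus),((Capsella,Salamandra,Enhydra),(Bombus,Rattus))).
That clade contains 8 terminal taxa: Bombus, Capsella, Enhydra, Listeria, Oncorhynchus, Rattus, Salamandra, Sinapis.

8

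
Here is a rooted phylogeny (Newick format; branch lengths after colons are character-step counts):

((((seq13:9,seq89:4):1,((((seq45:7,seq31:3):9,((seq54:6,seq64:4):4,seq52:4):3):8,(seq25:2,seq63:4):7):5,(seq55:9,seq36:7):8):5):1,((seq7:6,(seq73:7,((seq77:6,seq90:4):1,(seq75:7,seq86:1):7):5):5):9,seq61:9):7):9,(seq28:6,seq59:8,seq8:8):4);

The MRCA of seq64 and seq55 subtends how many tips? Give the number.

9

The MRCA of seq64 and seq55 is the node subtending ((((seq45,seq31),((seq54,seq64),seq52)),(seq25,seq63)),(seq55,seq36)).
That clade contains 9 terminal taxa: seq25, seq31, seq36, seq45, seq52, seq54, seq55, seq63, seq64.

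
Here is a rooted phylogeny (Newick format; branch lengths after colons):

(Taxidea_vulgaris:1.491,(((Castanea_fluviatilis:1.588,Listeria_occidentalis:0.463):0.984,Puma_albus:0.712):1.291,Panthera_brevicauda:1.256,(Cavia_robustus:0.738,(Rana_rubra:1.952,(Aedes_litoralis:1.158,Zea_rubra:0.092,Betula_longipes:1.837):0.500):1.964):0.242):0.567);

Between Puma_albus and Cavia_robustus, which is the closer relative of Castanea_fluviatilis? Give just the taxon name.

The MRCA of Castanea_fluviatilis and Puma_albus subtends ((Castanea_fluviatilis,Listeria_occidentalis),Puma_albus) (3 taxa).
The MRCA of Castanea_fluviatilis and Cavia_robustus subtends (((Castanea_fluviatilis,Listeria_occidentalis),Puma_albus),Panthera_brevicauda,(Cavia_robustus,(Rana_rubra,(Aedes_litoralis,Zea_rubra,Betula_longipes)))) (9 taxa).
The first is nested inside the second, so Castanea_fluviatilis shares a more recent common ancestor with Puma_albus.

Puma_albus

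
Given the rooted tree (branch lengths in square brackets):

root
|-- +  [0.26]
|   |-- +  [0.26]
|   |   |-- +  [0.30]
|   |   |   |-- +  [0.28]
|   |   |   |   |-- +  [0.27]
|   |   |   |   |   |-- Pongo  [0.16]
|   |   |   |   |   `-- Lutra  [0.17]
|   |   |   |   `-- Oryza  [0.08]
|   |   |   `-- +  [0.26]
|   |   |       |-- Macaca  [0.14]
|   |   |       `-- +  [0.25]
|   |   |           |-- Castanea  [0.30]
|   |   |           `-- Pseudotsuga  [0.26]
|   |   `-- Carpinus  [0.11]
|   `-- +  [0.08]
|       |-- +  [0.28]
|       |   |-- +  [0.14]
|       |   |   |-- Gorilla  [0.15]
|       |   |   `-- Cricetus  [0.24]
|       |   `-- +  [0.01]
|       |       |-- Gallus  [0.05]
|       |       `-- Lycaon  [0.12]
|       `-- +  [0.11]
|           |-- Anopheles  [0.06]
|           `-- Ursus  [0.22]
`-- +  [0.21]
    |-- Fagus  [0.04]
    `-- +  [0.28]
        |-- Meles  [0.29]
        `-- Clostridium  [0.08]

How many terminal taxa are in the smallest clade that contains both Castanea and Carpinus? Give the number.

7

The MRCA of Castanea and Carpinus is the node subtending ((((Pongo,Lutra),Oryza),(Macaca,(Castanea,Pseudotsuga))),Carpinus).
That clade contains 7 terminal taxa: Carpinus, Castanea, Lutra, Macaca, Oryza, Pongo, Pseudotsuga.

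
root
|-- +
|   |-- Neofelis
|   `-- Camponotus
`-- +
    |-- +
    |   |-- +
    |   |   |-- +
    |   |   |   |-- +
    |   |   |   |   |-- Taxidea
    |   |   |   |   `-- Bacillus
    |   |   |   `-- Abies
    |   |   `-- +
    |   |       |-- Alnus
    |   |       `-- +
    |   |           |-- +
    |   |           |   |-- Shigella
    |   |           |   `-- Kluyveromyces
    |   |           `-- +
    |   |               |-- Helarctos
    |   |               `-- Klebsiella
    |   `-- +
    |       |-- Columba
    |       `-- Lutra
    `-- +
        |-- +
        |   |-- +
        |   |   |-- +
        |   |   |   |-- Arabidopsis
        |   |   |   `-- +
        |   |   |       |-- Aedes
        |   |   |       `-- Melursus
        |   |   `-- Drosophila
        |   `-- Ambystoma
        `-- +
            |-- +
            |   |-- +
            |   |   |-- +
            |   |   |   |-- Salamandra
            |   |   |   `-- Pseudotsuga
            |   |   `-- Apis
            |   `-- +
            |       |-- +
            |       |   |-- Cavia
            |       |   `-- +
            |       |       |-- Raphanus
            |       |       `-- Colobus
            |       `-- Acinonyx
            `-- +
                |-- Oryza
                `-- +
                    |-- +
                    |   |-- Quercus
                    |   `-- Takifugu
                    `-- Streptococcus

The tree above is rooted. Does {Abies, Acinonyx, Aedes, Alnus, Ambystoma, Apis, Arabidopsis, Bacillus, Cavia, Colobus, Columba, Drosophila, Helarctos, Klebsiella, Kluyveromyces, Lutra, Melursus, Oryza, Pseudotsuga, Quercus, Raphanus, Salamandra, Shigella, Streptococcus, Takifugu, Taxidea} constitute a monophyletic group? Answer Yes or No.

Yes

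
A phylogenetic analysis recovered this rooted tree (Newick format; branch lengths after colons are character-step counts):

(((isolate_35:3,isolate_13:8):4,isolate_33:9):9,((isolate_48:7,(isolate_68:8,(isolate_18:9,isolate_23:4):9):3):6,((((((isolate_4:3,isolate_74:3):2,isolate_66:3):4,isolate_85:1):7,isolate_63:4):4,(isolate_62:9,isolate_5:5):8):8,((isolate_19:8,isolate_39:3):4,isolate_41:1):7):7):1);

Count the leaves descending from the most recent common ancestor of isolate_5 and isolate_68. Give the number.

The MRCA of isolate_5 and isolate_68 is the node subtending ((isolate_48,(isolate_68,(isolate_18,isolate_23))),((((((isolate_4,isolate_74),isolate_66),isolate_85),isolate_63),(isolate_62,isolate_5)),((isolate_19,isolate_39),isolate_41))).
That clade contains 14 terminal taxa: isolate_18, isolate_19, isolate_23, isolate_39, isolate_4, isolate_41, isolate_48, isolate_5, isolate_62, isolate_63, isolate_66, isolate_68, isolate_74, isolate_85.

14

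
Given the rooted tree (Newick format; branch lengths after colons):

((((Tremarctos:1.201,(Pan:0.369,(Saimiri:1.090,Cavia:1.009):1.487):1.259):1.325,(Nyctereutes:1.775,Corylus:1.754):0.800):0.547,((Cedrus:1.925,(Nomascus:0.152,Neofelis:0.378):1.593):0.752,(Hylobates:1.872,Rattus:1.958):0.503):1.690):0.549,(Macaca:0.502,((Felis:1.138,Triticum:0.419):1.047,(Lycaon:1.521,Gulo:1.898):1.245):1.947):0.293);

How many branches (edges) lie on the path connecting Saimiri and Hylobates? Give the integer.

The MRCA of Saimiri and Hylobates is the node subtending (((Tremarctos,(Pan,(Saimiri,Cavia))),(Nyctereutes,Corylus)),((Cedrus,(Nomascus,Neofelis)),(Hylobates,Rattus))).
From Saimiri up to that node: 5 branches. From Hylobates up to the same node: 3 branches. Total: 5 + 3 = 8.

8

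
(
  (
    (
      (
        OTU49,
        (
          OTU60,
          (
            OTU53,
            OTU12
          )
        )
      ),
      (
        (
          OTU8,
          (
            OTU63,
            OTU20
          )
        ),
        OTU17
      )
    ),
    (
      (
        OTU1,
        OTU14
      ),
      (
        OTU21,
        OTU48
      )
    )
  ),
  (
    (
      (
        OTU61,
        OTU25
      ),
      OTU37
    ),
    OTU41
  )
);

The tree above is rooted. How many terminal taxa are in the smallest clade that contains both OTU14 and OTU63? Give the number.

The MRCA of OTU14 and OTU63 is the node subtending (((OTU49,(OTU60,(OTU53,OTU12))),((OTU8,(OTU63,OTU20)),OTU17)),((OTU1,OTU14),(OTU21,OTU48))).
That clade contains 12 terminal taxa: OTU1, OTU12, OTU14, OTU17, OTU20, OTU21, OTU48, OTU49, OTU53, OTU60, OTU63, OTU8.

12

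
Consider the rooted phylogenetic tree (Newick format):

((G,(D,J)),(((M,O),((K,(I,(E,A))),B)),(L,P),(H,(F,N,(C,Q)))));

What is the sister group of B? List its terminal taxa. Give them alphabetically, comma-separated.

A, E, I, K

B attaches to the tree at the node subtending ((K,(I,(E,A))),B).
The other lineage descending from that same node — the sister group — is (K,(I,(E,A))); its 4 tips in alphabetical order are the answer.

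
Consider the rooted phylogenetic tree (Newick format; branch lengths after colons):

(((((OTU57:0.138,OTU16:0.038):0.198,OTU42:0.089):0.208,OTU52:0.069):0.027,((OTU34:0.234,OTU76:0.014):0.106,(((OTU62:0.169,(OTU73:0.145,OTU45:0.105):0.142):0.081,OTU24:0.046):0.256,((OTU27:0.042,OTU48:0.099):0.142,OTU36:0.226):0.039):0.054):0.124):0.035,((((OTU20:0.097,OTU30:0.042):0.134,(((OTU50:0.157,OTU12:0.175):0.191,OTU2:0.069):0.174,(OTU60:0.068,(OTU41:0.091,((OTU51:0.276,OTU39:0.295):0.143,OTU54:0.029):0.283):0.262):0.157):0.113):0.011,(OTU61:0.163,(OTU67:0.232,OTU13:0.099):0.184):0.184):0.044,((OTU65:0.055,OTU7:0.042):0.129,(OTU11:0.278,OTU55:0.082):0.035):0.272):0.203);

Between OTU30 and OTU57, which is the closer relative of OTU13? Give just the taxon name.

OTU30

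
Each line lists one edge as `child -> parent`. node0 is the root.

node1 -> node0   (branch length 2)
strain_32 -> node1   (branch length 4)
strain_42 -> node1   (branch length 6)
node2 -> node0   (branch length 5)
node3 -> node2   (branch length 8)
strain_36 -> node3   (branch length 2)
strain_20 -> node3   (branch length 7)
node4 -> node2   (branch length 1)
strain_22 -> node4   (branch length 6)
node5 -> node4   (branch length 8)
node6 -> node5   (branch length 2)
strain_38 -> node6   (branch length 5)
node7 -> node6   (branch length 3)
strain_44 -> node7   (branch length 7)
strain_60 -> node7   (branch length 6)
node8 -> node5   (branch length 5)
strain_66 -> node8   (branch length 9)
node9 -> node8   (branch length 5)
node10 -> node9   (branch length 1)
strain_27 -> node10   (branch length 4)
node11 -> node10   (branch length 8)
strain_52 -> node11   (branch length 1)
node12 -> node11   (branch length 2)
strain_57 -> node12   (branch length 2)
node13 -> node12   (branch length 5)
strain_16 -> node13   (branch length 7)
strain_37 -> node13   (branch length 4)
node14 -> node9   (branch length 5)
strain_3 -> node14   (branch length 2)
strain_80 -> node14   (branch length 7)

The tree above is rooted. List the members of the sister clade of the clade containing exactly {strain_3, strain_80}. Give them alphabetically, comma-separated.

The clade containing exactly {strain_3, strain_80} attaches to the tree at the node subtending ((strain_27,(strain_52,(strain_57,(strain_16,strain_37)))),(strain_3,strain_80)).
The other lineage descending from that same node — the sister group — is (strain_27,(strain_52,(strain_57,(strain_16,strain_37)))); its 5 tips in alphabetical order are the answer.

strain_16, strain_27, strain_37, strain_52, strain_57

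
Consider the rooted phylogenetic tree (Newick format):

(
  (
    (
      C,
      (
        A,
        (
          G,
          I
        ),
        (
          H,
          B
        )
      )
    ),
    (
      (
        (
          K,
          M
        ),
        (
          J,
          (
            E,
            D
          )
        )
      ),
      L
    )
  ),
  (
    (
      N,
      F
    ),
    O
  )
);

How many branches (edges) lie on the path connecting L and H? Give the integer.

6

The MRCA of L and H is the node subtending ((C,(A,(G,I),(H,B))),(((K,M),(J,(E,D))),L)).
From L up to that node: 2 branches. From H up to the same node: 4 branches. Total: 2 + 4 = 6.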